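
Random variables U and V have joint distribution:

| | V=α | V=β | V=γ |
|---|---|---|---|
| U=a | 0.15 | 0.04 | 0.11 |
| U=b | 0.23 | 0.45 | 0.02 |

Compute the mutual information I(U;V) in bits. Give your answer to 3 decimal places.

Marginals: p(U) = (0.3000, 0.7000), p(V) = (0.3800, 0.4900, 0.1300).
I(U;V) = Σ p(x,y)·log₂[p(x,y)/(p(x)p(y))].
  (a,α): 0.15·log₂(1.3158) = 0.0594
  (a,β): 0.04·log₂(0.2721) = -0.0751
  (a,γ): 0.11·log₂(2.8205) = 0.1646
  (b,α): 0.23·log₂(0.8647) = -0.0483
  (b,β): 0.45·log₂(1.3120) = 0.1763
  (b,γ): 0.02·log₂(0.2198) = -0.0437
Sum = 0.233 bits.

0.233 bits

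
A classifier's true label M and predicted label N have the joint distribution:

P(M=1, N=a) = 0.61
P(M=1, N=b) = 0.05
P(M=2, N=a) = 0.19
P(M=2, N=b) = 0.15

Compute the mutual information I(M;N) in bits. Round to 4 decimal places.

0.1299 bits

Marginals: p(M) = (0.6600, 0.3400), p(N) = (0.8000, 0.2000).
I(M;N) = Σ p(x,y)·log₂[p(x,y)/(p(x)p(y))].
  (1,a): 0.61·log₂(1.1553) = 0.12705
  (1,b): 0.05·log₂(0.3788) = -0.07003
  (2,a): 0.19·log₂(0.6985) = -0.09835
  (2,b): 0.15·log₂(2.2059) = 0.17120
Sum = 0.1299 bits.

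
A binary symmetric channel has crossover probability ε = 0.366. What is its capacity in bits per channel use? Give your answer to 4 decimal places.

Binary symmetric channel: C = 1 − h₂(ε) where h₂ is the binary entropy function.
h₂(0.366) = −0.366·log₂0.366 − 0.634·log₂0.634 = 0.9476.
C = 1 − 0.9476 = 0.0524 bits per channel use.

0.0524 bits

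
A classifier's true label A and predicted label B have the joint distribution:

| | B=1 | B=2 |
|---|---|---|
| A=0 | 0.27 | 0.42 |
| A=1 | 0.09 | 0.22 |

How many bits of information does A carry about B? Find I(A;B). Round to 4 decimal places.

0.0070 bits

Marginals: p(A) = (0.6900, 0.3100), p(B) = (0.3600, 0.6400).
I(A;B) = Σ p(x,y)·log₂[p(x,y)/(p(x)p(y))].
  (0,1): 0.27·log₂(1.0870) = 0.03248
  (0,2): 0.42·log₂(0.9511) = -0.03039
  (1,1): 0.09·log₂(0.8065) = -0.02793
  (1,2): 0.22·log₂(1.1089) = 0.03280
Sum = 0.0070 bits.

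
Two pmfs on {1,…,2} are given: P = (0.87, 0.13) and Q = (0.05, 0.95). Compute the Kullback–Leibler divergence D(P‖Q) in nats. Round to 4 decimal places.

D(P‖Q) = Σ p·ln(p/q).
  0.87·ln(0.87/0.05) = 2.48513
  0.13·ln(0.13/0.95) = -0.25856
D(P‖Q) = 2.2266 nats.

2.2266 nats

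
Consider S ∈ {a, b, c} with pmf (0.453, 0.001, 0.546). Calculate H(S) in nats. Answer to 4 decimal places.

0.6960 nats

H(S) = −Σ p·ln p.
  −(0.453)·ln(0.453) = 0.35871
  −(0.001)·ln(0.001) = 0.00691
  −(0.546)·ln(0.546) = 0.33040
Sum: 0.35871 + 0.00691 + 0.33040 = 0.6960 nats.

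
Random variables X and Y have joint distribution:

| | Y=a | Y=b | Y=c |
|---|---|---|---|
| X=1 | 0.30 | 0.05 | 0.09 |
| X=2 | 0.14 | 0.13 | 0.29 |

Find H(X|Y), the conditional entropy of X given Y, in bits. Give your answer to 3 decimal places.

Marginals: p(X) = (0.4400, 0.5600), p(Y) = (0.4400, 0.1800, 0.3800).
H(X|Y) = Σ p(Y) · H(X|Y=·).
  Y=a: p=0.4400, H(X|Y=a) = 0.9024
  Y=b: p=0.1800, H(X|Y=b) = 0.8524
  Y=c: p=0.3800, H(X|Y=c) = 0.7897
Weighted sum = 0.851 bits.

0.851 bits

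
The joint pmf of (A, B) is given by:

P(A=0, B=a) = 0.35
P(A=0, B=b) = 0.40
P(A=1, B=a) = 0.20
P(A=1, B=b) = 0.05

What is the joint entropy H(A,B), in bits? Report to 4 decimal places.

H(A,B) = −Σ p(x,y)·log₂ p(x,y) over all 4 cells.
  cell (0,a): −0.35·log₂0.35 = 0.53010
  cell (0,b): −0.40·log₂0.40 = 0.52877
  cell (1,a): −0.20·log₂0.20 = 0.46439
  cell (1,b): −0.05·log₂0.05 = 0.21610
Sum = 1.7394 bits.

1.7394 bits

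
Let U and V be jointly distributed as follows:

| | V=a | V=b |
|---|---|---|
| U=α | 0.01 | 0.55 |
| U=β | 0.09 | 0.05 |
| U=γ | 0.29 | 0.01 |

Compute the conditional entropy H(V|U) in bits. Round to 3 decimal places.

0.267 bits

Chain rule: H(V|U) = H(U,V) − H(U).
Marginals: p(U) = (0.5600, 0.1400, 0.3000), p(V) = (0.3900, 0.6100).
H(U,V) = 1.6539 bits; H(U) = 1.3866 bits.
H(V|U) = 1.6539 − 1.3866 = 0.267 bits.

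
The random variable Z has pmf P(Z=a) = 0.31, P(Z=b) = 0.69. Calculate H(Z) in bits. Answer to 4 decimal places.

H(Z) = −Σ p·log₂ p.
  −(0.31)·log₂(0.31) = 0.52379
  −(0.69)·log₂(0.69) = 0.36938
Sum: 0.52379 + 0.36938 = 0.8932 bits.

0.8932 bits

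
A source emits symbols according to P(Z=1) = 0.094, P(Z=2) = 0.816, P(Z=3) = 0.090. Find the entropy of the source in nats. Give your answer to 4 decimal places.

H(Z) = −Σ p·ln p.
  −(0.094)·ln(0.094) = 0.22226
  −(0.816)·ln(0.816) = 0.16593
  −(0.090)·ln(0.090) = 0.21672
Sum: 0.22226 + 0.16593 + 0.21672 = 0.6049 nats.

0.6049 nats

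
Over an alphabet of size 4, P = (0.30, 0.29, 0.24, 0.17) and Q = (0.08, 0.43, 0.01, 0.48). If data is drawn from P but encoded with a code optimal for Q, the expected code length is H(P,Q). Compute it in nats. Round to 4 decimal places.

H(P,Q) = −Σ p·ln q.
  −0.30·ln(0.08) = 0.75772
  −0.29·ln(0.43) = 0.24475
  −0.24·ln(0.01) = 1.10524
  −0.17·ln(0.48) = 0.12477
H(P,Q) = 2.2325 nats.

2.2325 nats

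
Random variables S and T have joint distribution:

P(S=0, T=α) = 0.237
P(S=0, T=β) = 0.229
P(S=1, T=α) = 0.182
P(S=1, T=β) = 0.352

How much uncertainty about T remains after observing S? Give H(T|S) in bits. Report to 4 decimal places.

0.9602 bits

Marginals: p(S) = (0.4660, 0.5340), p(T) = (0.4190, 0.5810).
H(T|S) = Σ p(S) · H(T|S=·).
  S=0: p=0.4660, H(T|S=0) = 0.9998
  S=1: p=0.5340, H(T|S=1) = 0.9256
Weighted sum = 0.9602 bits.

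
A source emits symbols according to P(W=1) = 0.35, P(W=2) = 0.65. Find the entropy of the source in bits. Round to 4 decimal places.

0.9341 bits

H(W) = −Σ p·log₂ p.
  −(0.35)·log₂(0.35) = 0.53010
  −(0.65)·log₂(0.65) = 0.40397
Sum: 0.53010 + 0.40397 = 0.9341 bits.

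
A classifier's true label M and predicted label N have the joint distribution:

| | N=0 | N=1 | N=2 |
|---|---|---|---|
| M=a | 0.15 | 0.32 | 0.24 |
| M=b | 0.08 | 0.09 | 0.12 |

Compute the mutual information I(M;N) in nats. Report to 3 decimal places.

0.009 nats

Marginals: p(M) = (0.7100, 0.2900), p(N) = (0.2300, 0.4100, 0.3600).
I(M;N) = Σ p(x,y)·ln[p(x,y)/(p(x)p(y))].
  (a,0): 0.15·ln(0.9186) = -0.0127
  (a,1): 0.32·ln(1.0993) = 0.0303
  (a,2): 0.24·ln(0.9390) = -0.0151
  (b,0): 0.08·ln(1.1994) = 0.0145
  (b,1): 0.09·ln(0.7569) = -0.0251
  (b,2): 0.12·ln(1.1494) = 0.0167
Sum = 0.009 nats.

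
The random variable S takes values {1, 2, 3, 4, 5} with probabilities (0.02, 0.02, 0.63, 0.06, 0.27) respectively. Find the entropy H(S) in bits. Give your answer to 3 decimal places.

1.399 bits

H(S) = −Σ p·log₂ p.
  −(0.02)·log₂(0.02) = 0.1129
  −(0.02)·log₂(0.02) = 0.1129
  −(0.63)·log₂(0.63) = 0.4199
  −(0.06)·log₂(0.06) = 0.2435
  −(0.27)·log₂(0.27) = 0.5100
Sum: 0.1129 + 0.1129 + 0.4199 + 0.2435 + 0.5100 = 1.399 bits.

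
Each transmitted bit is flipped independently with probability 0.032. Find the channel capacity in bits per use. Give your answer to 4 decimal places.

0.7957 bits

Binary symmetric channel: C = 1 − h₂(ε) where h₂ is the binary entropy function.
h₂(0.032) = −0.032·log₂0.032 − 0.968·log₂0.968 = 0.2043.
C = 1 − 0.2043 = 0.7957 bits per channel use.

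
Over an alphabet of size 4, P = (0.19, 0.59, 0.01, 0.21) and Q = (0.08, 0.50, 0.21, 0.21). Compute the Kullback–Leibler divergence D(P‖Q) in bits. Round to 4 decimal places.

0.3341 bits

D(P‖Q) = Σ p·log₂(p/q).
  0.19·log₂(0.19/0.08) = 0.23711
  0.59·log₂(0.59/0.50) = 0.14088
  0.01·log₂(0.01/0.21) = -0.04392
  0.21·log₂(0.21/0.21) = 0.00000
D(P‖Q) = 0.3341 bits.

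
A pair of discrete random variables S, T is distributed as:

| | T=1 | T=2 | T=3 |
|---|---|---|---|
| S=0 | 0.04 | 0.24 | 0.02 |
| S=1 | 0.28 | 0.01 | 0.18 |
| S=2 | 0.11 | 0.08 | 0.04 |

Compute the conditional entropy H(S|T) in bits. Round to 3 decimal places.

1.101 bits

Marginals: p(S) = (0.3000, 0.4700, 0.2300), p(T) = (0.4300, 0.3300, 0.2400).
H(S|T) = Σ p(T) · H(S|T=·).
  T=1: p=0.4300, H(S|T=1) = 1.2249
  T=2: p=0.3300, H(S|T=2) = 0.9826
  T=3: p=0.2400, H(S|T=3) = 1.0409
Weighted sum = 1.101 bits.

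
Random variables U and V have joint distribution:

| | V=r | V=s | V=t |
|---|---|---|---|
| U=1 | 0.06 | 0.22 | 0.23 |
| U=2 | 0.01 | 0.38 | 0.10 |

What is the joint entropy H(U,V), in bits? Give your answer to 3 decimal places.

H(U,V) = −Σ p(x,y)·log₂ p(x,y) over all 6 cells.
  cell (1,r): −0.06·log₂0.06 = 0.2435
  cell (1,s): −0.22·log₂0.22 = 0.4806
  cell (1,t): −0.23·log₂0.23 = 0.4877
  cell (2,r): −0.01·log₂0.01 = 0.0664
  cell (2,s): −0.38·log₂0.38 = 0.5305
  cell (2,t): −0.10·log₂0.10 = 0.3322
Sum = 2.141 bits.

2.141 bits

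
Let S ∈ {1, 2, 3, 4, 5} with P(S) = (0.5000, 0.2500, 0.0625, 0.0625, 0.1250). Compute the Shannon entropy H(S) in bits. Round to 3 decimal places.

H(S) = −Σ p·log₂ p.
  −(0.5000)·log₂(0.5000) = 0.5000
  −(0.2500)·log₂(0.2500) = 0.5000
  −(0.0625)·log₂(0.0625) = 0.2500
  −(0.0625)·log₂(0.0625) = 0.2500
  −(0.1250)·log₂(0.1250) = 0.3750
Sum: 0.5000 + 0.5000 + 0.2500 + 0.2500 + 0.3750 = 1.875 bits.

1.875 bits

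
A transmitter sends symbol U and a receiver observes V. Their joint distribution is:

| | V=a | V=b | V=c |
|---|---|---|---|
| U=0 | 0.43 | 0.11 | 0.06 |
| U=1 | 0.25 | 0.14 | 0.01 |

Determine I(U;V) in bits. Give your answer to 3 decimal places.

0.037 bits

Marginals: p(U) = (0.6000, 0.4000), p(V) = (0.6800, 0.2500, 0.0700).
I(U;V) = H(U) + H(V) − H(U,V).
H(U) = 0.9710, H(V) = 1.1469, H(U,V) = 2.0809.
I(U;V) = 0.9710 + 1.1469 − 2.0809 = 0.037 bits.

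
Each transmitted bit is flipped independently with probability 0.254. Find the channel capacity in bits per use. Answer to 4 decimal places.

Binary symmetric channel: C = 1 − h₂(ε) where h₂ is the binary entropy function.
h₂(0.254) = −0.254·log₂0.254 − 0.746·log₂0.746 = 0.8176.
C = 1 − 0.8176 = 0.1824 bits per channel use.

0.1824 bits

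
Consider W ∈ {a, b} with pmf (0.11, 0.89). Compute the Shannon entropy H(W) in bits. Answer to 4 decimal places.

0.4999 bits

H(W) = −Σ p·log₂ p.
  −(0.11)·log₂(0.11) = 0.35029
  −(0.89)·log₂(0.89) = 0.14963
Sum: 0.35029 + 0.14963 = 0.4999 bits.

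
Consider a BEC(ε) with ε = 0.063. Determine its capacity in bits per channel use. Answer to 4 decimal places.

Binary erasure channel: capacity C = 1 − ε.
C = 1 − 0.063 = 0.9370 bits per channel use.

0.9370 bits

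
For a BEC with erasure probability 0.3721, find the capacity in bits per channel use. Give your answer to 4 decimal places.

Binary erasure channel: capacity C = 1 − ε.
C = 1 − 0.3721 = 0.6279 bits per channel use.

0.6279 bits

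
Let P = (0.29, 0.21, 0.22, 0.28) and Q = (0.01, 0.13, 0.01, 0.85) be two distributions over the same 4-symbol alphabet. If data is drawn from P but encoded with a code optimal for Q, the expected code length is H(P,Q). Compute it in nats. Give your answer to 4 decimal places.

H(P,Q) = −Σ p·ln q.
  −0.29·ln(0.01) = 1.33550
  −0.21·ln(0.13) = 0.42845
  −0.22·ln(0.01) = 1.01314
  −0.28·ln(0.85) = 0.04551
H(P,Q) = 2.8226 nats.

2.8226 nats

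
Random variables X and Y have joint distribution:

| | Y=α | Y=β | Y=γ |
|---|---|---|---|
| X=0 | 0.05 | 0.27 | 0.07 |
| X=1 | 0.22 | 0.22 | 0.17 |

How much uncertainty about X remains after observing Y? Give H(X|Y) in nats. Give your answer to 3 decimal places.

Marginals: p(X) = (0.3900, 0.6100), p(Y) = (0.2700, 0.4900, 0.2400).
H(X|Y) = Σ p(Y) · H(X|Y=·).
  Y=α: p=0.2700, H(X|Y=α) = 0.4792
  Y=β: p=0.4900, H(X|Y=β) = 0.6879
  Y=γ: p=0.2400, H(X|Y=γ) = 0.6036
Weighted sum = 0.611 nats.

0.611 nats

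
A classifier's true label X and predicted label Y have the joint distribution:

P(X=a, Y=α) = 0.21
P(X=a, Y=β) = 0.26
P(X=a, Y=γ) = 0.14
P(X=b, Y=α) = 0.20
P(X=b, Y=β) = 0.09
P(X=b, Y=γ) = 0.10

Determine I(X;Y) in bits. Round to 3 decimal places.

0.032 bits

Marginals: p(X) = (0.6100, 0.3900), p(Y) = (0.4100, 0.3500, 0.2400).
I(X;Y) = Σ p(x,y)·log₂[p(x,y)/(p(x)p(y))].
  (a,α): 0.21·log₂(0.8397) = -0.0529
  (a,β): 0.26·log₂(1.2178) = 0.0739
  (a,γ): 0.14·log₂(0.9563) = -0.0090
  (b,α): 0.20·log₂(1.2508) = 0.0646
  (b,β): 0.09·log₂(0.6593) = -0.0541
  (b,γ): 0.10·log₂(1.0684) = 0.0095
Sum = 0.032 bits.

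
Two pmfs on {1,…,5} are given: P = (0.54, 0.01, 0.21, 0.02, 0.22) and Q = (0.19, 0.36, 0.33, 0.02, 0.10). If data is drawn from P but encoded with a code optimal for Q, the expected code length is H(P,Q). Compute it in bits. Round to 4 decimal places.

2.4881 bits

H(P,Q) = −Σ p·log₂ q.
  −0.54·log₂(0.19) = 1.29380
  −0.01·log₂(0.36) = 0.01474
  −0.21·log₂(0.33) = 0.33589
  −0.02·log₂(0.02) = 0.11288
  −0.22·log₂(0.10) = 0.73082
H(P,Q) = 2.4881 bits.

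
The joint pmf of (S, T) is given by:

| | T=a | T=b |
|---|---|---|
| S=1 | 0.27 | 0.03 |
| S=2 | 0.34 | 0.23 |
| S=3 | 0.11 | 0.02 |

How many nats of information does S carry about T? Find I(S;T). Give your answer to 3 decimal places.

0.055 nats

Marginals: p(S) = (0.3000, 0.5700, 0.1300), p(T) = (0.7200, 0.2800).
I(S;T) = Σ p(x,y)·ln[p(x,y)/(p(x)p(y))].
  (1,a): 0.27·ln(1.2500) = 0.0602
  (1,b): 0.03·ln(0.3571) = -0.0309
  (2,a): 0.34·ln(0.8285) = -0.0640
  (2,b): 0.23·ln(1.4411) = 0.0840
  (3,a): 0.11·ln(1.1752) = 0.0178
  (3,b): 0.02·ln(0.5495) = -0.0120
Sum = 0.055 nats.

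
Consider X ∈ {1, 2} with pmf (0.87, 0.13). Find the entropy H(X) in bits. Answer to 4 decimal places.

H(X) = −Σ p·log₂ p.
  −(0.87)·log₂(0.87) = 0.17479
  −(0.13)·log₂(0.13) = 0.38264
Sum: 0.17479 + 0.38264 = 0.5574 bits.

0.5574 bits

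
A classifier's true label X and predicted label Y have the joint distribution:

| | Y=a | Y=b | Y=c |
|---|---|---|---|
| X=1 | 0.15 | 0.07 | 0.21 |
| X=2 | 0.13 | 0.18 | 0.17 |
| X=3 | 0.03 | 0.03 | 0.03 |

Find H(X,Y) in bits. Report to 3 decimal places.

H(X,Y) = −Σ p(x,y)·log₂ p(x,y) over all 9 cells.
  cell (1,a): −0.15·log₂0.15 = 0.4105
  cell (1,b): −0.07·log₂0.07 = 0.2686
  cell (1,c): −0.21·log₂0.21 = 0.4728
  cell (2,a): −0.13·log₂0.13 = 0.3826
  cell (2,b): −0.18·log₂0.18 = 0.4453
  cell (2,c): −0.17·log₂0.17 = 0.4346
  cell (3,a): −0.03·log₂0.03 = 0.1518
  cell (3,b): −0.03·log₂0.03 = 0.1518
  cell (3,c): −0.03·log₂0.03 = 0.1518
Sum = 2.870 bits.

2.870 bits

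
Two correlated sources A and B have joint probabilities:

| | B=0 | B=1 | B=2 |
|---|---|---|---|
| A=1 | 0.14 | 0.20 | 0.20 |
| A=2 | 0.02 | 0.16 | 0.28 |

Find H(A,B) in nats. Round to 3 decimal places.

1.647 nats

H(A,B) = −Σ p(x,y)·ln p(x,y) over all 6 cells.
  cell (1,0): −0.14·ln0.14 = 0.2753
  cell (1,1): −0.20·ln0.20 = 0.3219
  cell (1,2): −0.20·ln0.20 = 0.3219
  cell (2,0): −0.02·ln0.02 = 0.0782
  cell (2,1): −0.16·ln0.16 = 0.2932
  cell (2,2): −0.28·ln0.28 = 0.3564
Sum = 1.647 nats.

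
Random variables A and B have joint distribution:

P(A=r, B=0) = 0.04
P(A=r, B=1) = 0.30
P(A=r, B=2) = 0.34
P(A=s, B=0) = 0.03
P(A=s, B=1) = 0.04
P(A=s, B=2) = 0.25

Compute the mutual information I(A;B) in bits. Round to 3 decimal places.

0.078 bits

Marginals: p(A) = (0.6800, 0.3200), p(B) = (0.0700, 0.3400, 0.5900).
I(A;B) = H(A) + H(B) − H(A,B).
H(A) = 0.9044, H(B) = 1.2468, H(A,B) = 2.0735.
I(A;B) = 0.9044 + 1.2468 − 2.0735 = 0.078 bits.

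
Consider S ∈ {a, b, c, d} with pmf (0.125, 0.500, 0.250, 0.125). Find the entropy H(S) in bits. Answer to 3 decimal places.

H(S) = −Σ p·log₂ p.
  −(0.125)·log₂(0.125) = 0.3750
  −(0.500)·log₂(0.500) = 0.5000
  −(0.250)·log₂(0.250) = 0.5000
  −(0.125)·log₂(0.125) = 0.3750
Sum: 0.3750 + 0.5000 + 0.5000 + 0.3750 = 1.750 bits.

1.750 bits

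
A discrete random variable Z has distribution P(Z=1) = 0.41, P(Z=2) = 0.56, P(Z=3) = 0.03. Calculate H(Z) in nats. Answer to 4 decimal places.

H(Z) = −Σ p·ln p.
  −(0.41)·ln(0.41) = 0.36556
  −(0.56)·ln(0.56) = 0.32470
  −(0.03)·ln(0.03) = 0.10520
Sum: 0.36556 + 0.32470 + 0.10520 = 0.7955 nats.

0.7955 nats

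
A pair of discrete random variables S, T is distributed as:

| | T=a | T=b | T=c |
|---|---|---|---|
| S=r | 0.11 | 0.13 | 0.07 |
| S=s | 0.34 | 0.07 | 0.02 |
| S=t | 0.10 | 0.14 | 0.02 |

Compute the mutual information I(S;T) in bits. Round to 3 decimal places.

Marginals: p(S) = (0.3100, 0.4300, 0.2600), p(T) = (0.5500, 0.3400, 0.1100).
I(S;T) = H(S) + H(T) − H(S,T).
H(S) = 1.5526, H(T) = 1.3538, H(S,T) = 2.7543.
I(S;T) = 1.5526 + 1.3538 − 2.7543 = 0.152 bits.

0.152 bits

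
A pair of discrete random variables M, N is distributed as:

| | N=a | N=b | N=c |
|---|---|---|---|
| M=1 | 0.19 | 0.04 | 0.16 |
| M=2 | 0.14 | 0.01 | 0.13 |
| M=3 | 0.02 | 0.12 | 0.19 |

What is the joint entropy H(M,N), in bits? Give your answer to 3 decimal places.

H(M,N) = −Σ p(x,y)·log₂ p(x,y) over all 9 cells.
  cell (1,a): −0.19·log₂0.19 = 0.4552
  cell (1,b): −0.04·log₂0.04 = 0.1858
  cell (1,c): −0.16·log₂0.16 = 0.4230
  cell (2,a): −0.14·log₂0.14 = 0.3971
  cell (2,b): −0.01·log₂0.01 = 0.0664
  cell (2,c): −0.13·log₂0.13 = 0.3826
  cell (3,a): −0.02·log₂0.02 = 0.1129
  cell (3,b): −0.12·log₂0.12 = 0.3671
  cell (3,c): −0.19·log₂0.19 = 0.4552
Sum = 2.845 bits.

2.845 bits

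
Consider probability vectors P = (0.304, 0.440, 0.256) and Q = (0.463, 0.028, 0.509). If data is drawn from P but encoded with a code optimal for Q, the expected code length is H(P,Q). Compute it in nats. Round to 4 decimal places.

1.9802 nats

H(P,Q) = −Σ p·ln q.
  −0.304·ln(0.463) = 0.23409
  −0.440·ln(0.028) = 1.57324
  −0.256·ln(0.509) = 0.17288
H(P,Q) = 1.9802 nats.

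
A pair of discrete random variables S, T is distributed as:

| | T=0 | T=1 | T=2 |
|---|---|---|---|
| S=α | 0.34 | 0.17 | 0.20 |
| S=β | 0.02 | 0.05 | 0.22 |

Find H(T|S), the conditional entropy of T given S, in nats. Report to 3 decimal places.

0.949 nats

Marginals: p(S) = (0.7100, 0.2900), p(T) = (0.3600, 0.2200, 0.4200).
H(T|S) = Σ p(S) · H(T|S=·).
  S=α: p=0.7100, H(T|S=α) = 1.0518
  S=β: p=0.2900, H(T|S=β) = 0.6971
Weighted sum = 0.949 nats.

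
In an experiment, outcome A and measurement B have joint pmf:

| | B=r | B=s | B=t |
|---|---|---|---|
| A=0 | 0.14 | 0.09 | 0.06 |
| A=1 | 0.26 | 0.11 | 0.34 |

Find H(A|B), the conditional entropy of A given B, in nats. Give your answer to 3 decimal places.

Chain rule: H(A|B) = H(A,B) − H(B).
Marginals: p(A) = (0.2900, 0.7100), p(B) = (0.4000, 0.2000, 0.4000).
H(A,B) = 1.6206 nats; H(B) = 1.0549 nats.
H(A|B) = 1.6206 − 1.0549 = 0.566 nats.

0.566 nats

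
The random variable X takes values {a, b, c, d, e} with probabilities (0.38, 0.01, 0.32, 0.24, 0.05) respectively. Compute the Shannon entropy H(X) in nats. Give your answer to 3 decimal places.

1.271 nats

H(X) = −Σ p·ln p.
  −(0.38)·ln(0.38) = 0.3677
  −(0.01)·ln(0.01) = 0.0461
  −(0.32)·ln(0.32) = 0.3646
  −(0.24)·ln(0.24) = 0.3425
  −(0.05)·ln(0.05) = 0.1498
Sum: 0.3677 + 0.0461 + 0.3646 + 0.3425 + 0.1498 = 1.271 nats.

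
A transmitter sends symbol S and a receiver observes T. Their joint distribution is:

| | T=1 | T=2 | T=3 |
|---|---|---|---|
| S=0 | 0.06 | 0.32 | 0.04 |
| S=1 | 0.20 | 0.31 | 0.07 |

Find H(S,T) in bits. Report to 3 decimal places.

H(S,T) = −Σ p(x,y)·log₂ p(x,y) over all 6 cells.
  cell (0,1): −0.06·log₂0.06 = 0.2435
  cell (0,2): −0.32·log₂0.32 = 0.5260
  cell (0,3): −0.04·log₂0.04 = 0.1858
  cell (1,1): −0.20·log₂0.20 = 0.4644
  cell (1,2): −0.31·log₂0.31 = 0.5238
  cell (1,3): −0.07·log₂0.07 = 0.2686
Sum = 2.212 bits.

2.212 bits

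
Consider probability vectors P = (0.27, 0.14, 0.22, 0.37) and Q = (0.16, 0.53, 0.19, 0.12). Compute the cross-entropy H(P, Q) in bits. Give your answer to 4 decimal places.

H(P,Q) = −Σ p·log₂ q.
  −0.27·log₂(0.16) = 0.71384
  −0.14·log₂(0.53) = 0.12823
  −0.22·log₂(0.19) = 0.52710
  −0.37·log₂(0.12) = 1.13179
H(P,Q) = 2.5010 bits.

2.5010 bits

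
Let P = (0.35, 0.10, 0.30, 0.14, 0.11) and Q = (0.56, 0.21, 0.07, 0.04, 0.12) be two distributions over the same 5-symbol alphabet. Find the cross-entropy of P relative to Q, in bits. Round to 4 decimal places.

H(P,Q) = −Σ p·log₂ q.
  −0.35·log₂(0.56) = 0.29278
  −0.10·log₂(0.21) = 0.22515
  −0.30·log₂(0.07) = 1.15095
  −0.14·log₂(0.04) = 0.65014
  −0.11·log₂(0.12) = 0.33648
H(P,Q) = 2.6555 bits.

2.6555 bits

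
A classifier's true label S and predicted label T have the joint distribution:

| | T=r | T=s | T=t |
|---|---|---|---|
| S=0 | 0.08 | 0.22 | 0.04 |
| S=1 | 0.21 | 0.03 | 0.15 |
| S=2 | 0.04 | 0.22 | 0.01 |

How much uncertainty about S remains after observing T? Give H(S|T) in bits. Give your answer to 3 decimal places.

Marginals: p(S) = (0.3400, 0.3900, 0.2700), p(T) = (0.3300, 0.4700, 0.2000).
H(S|T) = Σ p(T) · H(S|T=·).
  T=r: p=0.3300, H(S|T=r) = 1.2796
  T=s: p=0.4700, H(S|T=s) = 1.2786
  T=t: p=0.2000, H(S|T=t) = 0.9918
Weighted sum = 1.222 bits.

1.222 bits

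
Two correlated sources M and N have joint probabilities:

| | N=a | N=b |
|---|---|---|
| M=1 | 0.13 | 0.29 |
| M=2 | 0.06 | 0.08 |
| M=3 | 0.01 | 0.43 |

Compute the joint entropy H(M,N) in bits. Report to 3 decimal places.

H(M,N) = −Σ p(x,y)·log₂ p(x,y) over all 6 cells.
  cell (1,a): −0.13·log₂0.13 = 0.3826
  cell (1,b): −0.29·log₂0.29 = 0.5179
  cell (2,a): −0.06·log₂0.06 = 0.2435
  cell (2,b): −0.08·log₂0.08 = 0.2915
  cell (3,a): −0.01·log₂0.01 = 0.0664
  cell (3,b): −0.43·log₂0.43 = 0.5236
Sum = 2.026 bits.

2.026 bits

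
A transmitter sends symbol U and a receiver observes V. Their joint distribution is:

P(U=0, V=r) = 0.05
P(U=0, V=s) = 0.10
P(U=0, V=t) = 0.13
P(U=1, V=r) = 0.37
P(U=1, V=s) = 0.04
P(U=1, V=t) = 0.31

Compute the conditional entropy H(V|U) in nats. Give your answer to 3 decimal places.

0.912 nats

Marginals: p(U) = (0.2800, 0.7200), p(V) = (0.4200, 0.1400, 0.4400).
H(V|U) = Σ p(U) · H(V|U=·).
  U=0: p=0.2800, H(V|U=0) = 1.0316
  U=1: p=0.7200, H(V|U=1) = 0.8655
Weighted sum = 0.912 nats.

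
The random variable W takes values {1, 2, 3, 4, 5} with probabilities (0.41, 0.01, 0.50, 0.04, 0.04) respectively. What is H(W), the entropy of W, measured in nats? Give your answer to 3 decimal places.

H(W) = −Σ p·ln p.
  −(0.41)·ln(0.41) = 0.3656
  −(0.01)·ln(0.01) = 0.0461
  −(0.50)·ln(0.50) = 0.3466
  −(0.04)·ln(0.04) = 0.1288
  −(0.04)·ln(0.04) = 0.1288
Sum: 0.3656 + 0.0461 + 0.3466 + 0.1288 + 0.1288 = 1.016 nats.

1.016 nats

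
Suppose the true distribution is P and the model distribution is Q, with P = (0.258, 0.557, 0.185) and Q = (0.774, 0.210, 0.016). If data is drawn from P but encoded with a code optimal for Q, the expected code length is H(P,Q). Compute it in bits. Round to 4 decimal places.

H(P,Q) = −Σ p·log₂ q.
  −0.258·log₂(0.774) = 0.09536
  −0.557·log₂(0.210) = 1.25411
  −0.185·log₂(0.016) = 1.10367
H(P,Q) = 2.4531 bits.

2.4531 bits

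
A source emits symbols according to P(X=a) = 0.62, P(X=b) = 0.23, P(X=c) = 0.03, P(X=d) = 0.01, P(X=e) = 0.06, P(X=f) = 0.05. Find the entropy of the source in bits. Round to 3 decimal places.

H(X) = −Σ p·log₂ p.
  −(0.62)·log₂(0.62) = 0.4276
  −(0.23)·log₂(0.23) = 0.4877
  −(0.03)·log₂(0.03) = 0.1518
  −(0.01)·log₂(0.01) = 0.0664
  −(0.06)·log₂(0.06) = 0.2435
  −(0.05)·log₂(0.05) = 0.2161
Sum: 0.4276 + 0.4877 + 0.1518 + 0.0664 + 0.2435 + 0.2161 = 1.593 bits.

1.593 bits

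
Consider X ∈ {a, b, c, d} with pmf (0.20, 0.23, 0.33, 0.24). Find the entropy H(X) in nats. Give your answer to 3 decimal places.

1.368 nats

H(X) = −Σ p·ln p.
  −(0.20)·ln(0.20) = 0.3219
  −(0.23)·ln(0.23) = 0.3380
  −(0.33)·ln(0.33) = 0.3659
  −(0.24)·ln(0.24) = 0.3425
Sum: 0.3219 + 0.3380 + 0.3659 + 0.3425 = 1.368 nats.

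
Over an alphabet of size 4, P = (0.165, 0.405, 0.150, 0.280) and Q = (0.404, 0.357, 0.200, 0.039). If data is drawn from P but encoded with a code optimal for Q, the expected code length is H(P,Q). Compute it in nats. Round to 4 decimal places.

H(P,Q) = −Σ p·ln q.
  −0.165·ln(0.404) = 0.14955
  −0.405·ln(0.357) = 0.41716
  −0.150·ln(0.200) = 0.24142
  −0.280·ln(0.039) = 0.90837
H(P,Q) = 1.7165 nats.

1.7165 nats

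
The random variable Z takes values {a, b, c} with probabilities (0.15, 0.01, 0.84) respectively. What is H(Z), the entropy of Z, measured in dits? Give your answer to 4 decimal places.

0.2072 dits

H(Z) = −Σ p·log₁₀ p.
  −(0.15)·log₁₀(0.15) = 0.12359
  −(0.01)·log₁₀(0.01) = 0.02000
  −(0.84)·log₁₀(0.84) = 0.06361
Sum: 0.12359 + 0.02000 + 0.06361 = 0.2072 dits.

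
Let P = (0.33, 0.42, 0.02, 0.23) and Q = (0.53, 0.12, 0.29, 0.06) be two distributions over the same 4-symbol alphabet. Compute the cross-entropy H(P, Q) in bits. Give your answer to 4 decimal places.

H(P,Q) = −Σ p·log₂ q.
  −0.33·log₂(0.53) = 0.30226
  −0.42·log₂(0.12) = 1.28474
  −0.02·log₂(0.29) = 0.03572
  −0.23·log₂(0.06) = 0.93355
H(P,Q) = 2.5563 bits.

2.5563 bits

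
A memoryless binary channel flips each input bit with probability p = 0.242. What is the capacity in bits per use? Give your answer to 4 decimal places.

0.2016 bits

Binary symmetric channel: C = 1 − h₂(ε) where h₂ is the binary entropy function.
h₂(0.242) = −0.242·log₂0.242 − 0.758·log₂0.758 = 0.7984.
C = 1 − 0.7984 = 0.2016 bits per channel use.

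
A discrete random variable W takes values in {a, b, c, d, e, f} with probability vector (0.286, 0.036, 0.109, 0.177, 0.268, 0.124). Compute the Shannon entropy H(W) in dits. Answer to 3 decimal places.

H(W) = −Σ p·log₁₀ p.
  −(0.286)·log₁₀(0.286) = 0.1555
  −(0.036)·log₁₀(0.036) = 0.0520
  −(0.109)·log₁₀(0.109) = 0.1049
  −(0.177)·log₁₀(0.177) = 0.1331
  −(0.268)·log₁₀(0.268) = 0.1533
  −(0.124)·log₁₀(0.124) = 0.1124
Sum: 0.1555 + 0.0520 + 0.1049 + 0.1331 + 0.1533 + 0.1124 = 0.711 dits.

0.711 dits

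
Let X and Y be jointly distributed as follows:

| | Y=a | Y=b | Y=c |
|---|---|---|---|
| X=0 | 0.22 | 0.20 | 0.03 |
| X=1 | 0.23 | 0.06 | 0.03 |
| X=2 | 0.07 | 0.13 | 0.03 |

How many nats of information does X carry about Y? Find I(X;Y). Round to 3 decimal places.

Marginals: p(X) = (0.4500, 0.3200, 0.2300), p(Y) = (0.5200, 0.3900, 0.0900).
I(X;Y) = Σ p(x,y)·ln[p(x,y)/(p(x)p(y))].
  (0,a): 0.22·ln(0.9402) = -0.0136
  (0,b): 0.20·ln(1.1396) = 0.0261
  (0,c): 0.03·ln(0.7407) = -0.0090
  (1,a): 0.23·ln(1.3822) = 0.0744
  (1,b): 0.06·ln(0.4808) = -0.0439
  (1,c): 0.03·ln(1.0417) = 0.0012
  (2,a): 0.07·ln(0.5853) = -0.0375
  (2,b): 0.13·ln(1.4493) = 0.0482
  (2,c): 0.03·ln(1.4493) = 0.0111
Sum = 0.057 nats.

0.057 nats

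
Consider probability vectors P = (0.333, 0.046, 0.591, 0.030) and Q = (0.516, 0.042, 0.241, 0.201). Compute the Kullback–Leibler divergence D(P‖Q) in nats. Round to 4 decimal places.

D(P‖Q) = Σ p·ln(p/q).
  0.333·ln(0.333/0.516) = -0.14584
  0.046·ln(0.046/0.042) = 0.00418
  0.591·ln(0.591/0.241) = 0.53014
  0.030·ln(0.030/0.201) = -0.05706
D(P‖Q) = 0.3314 nats.

0.3314 nats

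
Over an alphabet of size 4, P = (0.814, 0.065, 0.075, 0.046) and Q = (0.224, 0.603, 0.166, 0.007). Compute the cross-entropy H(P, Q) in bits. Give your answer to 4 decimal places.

H(P,Q) = −Σ p·log₂ q.
  −0.814·log₂(0.224) = 1.75696
  −0.065·log₂(0.603) = 0.04744
  −0.075·log₂(0.166) = 0.19431
  −0.046·log₂(0.007) = 0.32929
H(P,Q) = 2.3280 bits.

2.3280 bits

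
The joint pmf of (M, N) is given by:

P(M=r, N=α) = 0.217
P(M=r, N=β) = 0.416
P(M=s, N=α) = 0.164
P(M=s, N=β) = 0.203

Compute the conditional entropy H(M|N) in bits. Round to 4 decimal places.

Marginals: p(M) = (0.6330, 0.3670), p(N) = (0.3810, 0.6190).
H(M|N) = Σ p(N) · H(M|N=·).
  N=α: p=0.3810, H(M|N=α) = 0.9860
  N=β: p=0.6190, H(M|N=β) = 0.9128
Weighted sum = 0.9407 bits.

0.9407 bits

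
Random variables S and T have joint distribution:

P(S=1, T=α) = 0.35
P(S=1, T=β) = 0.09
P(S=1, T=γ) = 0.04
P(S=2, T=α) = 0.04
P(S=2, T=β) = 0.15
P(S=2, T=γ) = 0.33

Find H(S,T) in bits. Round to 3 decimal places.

2.153 bits

H(S,T) = −Σ p(x,y)·log₂ p(x,y) over all 6 cells.
  cell (1,α): −0.35·log₂0.35 = 0.5301
  cell (1,β): −0.09·log₂0.09 = 0.3127
  cell (1,γ): −0.04·log₂0.04 = 0.1858
  cell (2,α): −0.04·log₂0.04 = 0.1858
  cell (2,β): −0.15·log₂0.15 = 0.4105
  cell (2,γ): −0.33·log₂0.33 = 0.5278
Sum = 2.153 bits.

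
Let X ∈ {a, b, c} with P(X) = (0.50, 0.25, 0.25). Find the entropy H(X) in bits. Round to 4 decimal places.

H(X) = −Σ p·log₂ p.
  −(0.50)·log₂(0.50) = 0.50000
  −(0.25)·log₂(0.25) = 0.50000
  −(0.25)·log₂(0.25) = 0.50000
Sum: 0.50000 + 0.50000 + 0.50000 = 1.5000 bits.

1.5000 bits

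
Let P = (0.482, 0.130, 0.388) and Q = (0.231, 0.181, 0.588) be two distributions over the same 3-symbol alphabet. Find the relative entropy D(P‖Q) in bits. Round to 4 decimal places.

0.2167 bits

D(P‖Q) = Σ p·log₂(p/q).
  0.482·log₂(0.482/0.231) = 0.51147
  0.130·log₂(0.130/0.181) = -0.06207
  0.388·log₂(0.388/0.588) = -0.23271
D(P‖Q) = 0.2167 bits.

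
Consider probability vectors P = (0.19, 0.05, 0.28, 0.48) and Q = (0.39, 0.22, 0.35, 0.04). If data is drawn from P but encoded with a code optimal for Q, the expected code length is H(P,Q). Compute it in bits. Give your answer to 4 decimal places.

3.0205 bits

H(P,Q) = −Σ p·log₂ q.
  −0.19·log₂(0.39) = 0.25811
  −0.05·log₂(0.22) = 0.10922
  −0.28·log₂(0.35) = 0.42408
  −0.48·log₂(0.04) = 2.22905
H(P,Q) = 3.0205 bits.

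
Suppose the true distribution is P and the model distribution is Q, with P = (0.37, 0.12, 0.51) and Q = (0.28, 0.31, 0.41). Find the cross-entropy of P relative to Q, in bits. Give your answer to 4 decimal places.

H(P,Q) = −Σ p·log₂ q.
  −0.37·log₂(0.28) = 0.67951
  −0.12·log₂(0.31) = 0.20276
  −0.51·log₂(0.41) = 0.65602
H(P,Q) = 1.5383 bits.

1.5383 bits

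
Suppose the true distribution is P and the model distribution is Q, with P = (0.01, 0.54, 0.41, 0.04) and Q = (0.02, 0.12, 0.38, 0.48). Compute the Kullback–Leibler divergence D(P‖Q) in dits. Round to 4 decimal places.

D(P‖Q) = Σ p·log₁₀(p/q).
  0.01·log₁₀(0.01/0.02) = -0.00301
  0.54·log₁₀(0.54/0.12) = 0.35273
  0.41·log₁₀(0.41/0.38) = 0.01353
  0.04·log₁₀(0.04/0.48) = -0.04317
D(P‖Q) = 0.3201 dits.

0.3201 dits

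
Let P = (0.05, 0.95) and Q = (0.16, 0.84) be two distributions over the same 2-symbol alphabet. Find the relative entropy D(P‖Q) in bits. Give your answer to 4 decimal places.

0.0848 bits

D(P‖Q) = Σ p·log₂(p/q).
  0.05·log₂(0.05/0.16) = -0.08390
  0.95·log₂(0.95/0.84) = 0.16866
D(P‖Q) = 0.0848 bits.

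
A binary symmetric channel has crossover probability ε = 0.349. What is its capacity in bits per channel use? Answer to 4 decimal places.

0.0668 bits

Binary symmetric channel: C = 1 − h₂(ε) where h₂ is the binary entropy function.
h₂(0.349) = −0.349·log₂0.349 − 0.651·log₂0.651 = 0.9332.
C = 1 − 0.9332 = 0.0668 bits per channel use.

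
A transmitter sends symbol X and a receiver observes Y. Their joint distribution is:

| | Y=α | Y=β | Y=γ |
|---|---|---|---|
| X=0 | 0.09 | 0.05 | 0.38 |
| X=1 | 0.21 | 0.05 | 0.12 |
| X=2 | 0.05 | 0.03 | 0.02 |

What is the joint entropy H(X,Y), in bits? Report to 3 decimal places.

H(X,Y) = −Σ p(x,y)·log₂ p(x,y) over all 9 cells.
  cell (0,α): −0.09·log₂0.09 = 0.3127
  cell (0,β): −0.05·log₂0.05 = 0.2161
  cell (0,γ): −0.38·log₂0.38 = 0.5305
  cell (1,α): −0.21·log₂0.21 = 0.4728
  cell (1,β): −0.05·log₂0.05 = 0.2161
  cell (1,γ): −0.12·log₂0.12 = 0.3671
  cell (2,α): −0.05·log₂0.05 = 0.2161
  cell (2,β): −0.03·log₂0.03 = 0.1518
  cell (2,γ): −0.02·log₂0.02 = 0.1129
Sum = 2.596 bits.

2.596 bits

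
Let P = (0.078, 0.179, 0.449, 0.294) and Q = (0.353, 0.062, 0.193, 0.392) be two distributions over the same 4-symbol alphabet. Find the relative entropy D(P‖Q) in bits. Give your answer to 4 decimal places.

D(P‖Q) = Σ p·log₂(p/q).
  0.078·log₂(0.078/0.353) = -0.16989
  0.179·log₂(0.179/0.062) = 0.27380
  0.449·log₂(0.449/0.193) = 0.54693
  0.294·log₂(0.294/0.392) = -0.12202
D(P‖Q) = 0.5288 bits.

0.5288 bits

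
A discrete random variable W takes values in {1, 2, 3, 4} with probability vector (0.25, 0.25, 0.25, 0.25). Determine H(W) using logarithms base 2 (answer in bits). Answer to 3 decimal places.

2.000 bits

H(W) = −Σ p·log₂ p.
  −(0.25)·log₂(0.25) = 0.5000
  −(0.25)·log₂(0.25) = 0.5000
  −(0.25)·log₂(0.25) = 0.5000
  −(0.25)·log₂(0.25) = 0.5000
Sum: 0.5000 + 0.5000 + 0.5000 + 0.5000 = 2.000 bits.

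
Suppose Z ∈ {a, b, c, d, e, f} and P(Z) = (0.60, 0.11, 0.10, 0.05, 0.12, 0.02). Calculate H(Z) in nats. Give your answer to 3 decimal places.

H(Z) = −Σ p·ln p.
  −(0.60)·ln(0.60) = 0.3065
  −(0.11)·ln(0.11) = 0.2428
  −(0.10)·ln(0.10) = 0.2303
  −(0.05)·ln(0.05) = 0.1498
  −(0.12)·ln(0.12) = 0.2544
  −(0.02)·ln(0.02) = 0.0782
Sum: 0.3065 + 0.2428 + 0.2303 + 0.1498 + 0.2544 + 0.0782 = 1.262 nats.

1.262 nats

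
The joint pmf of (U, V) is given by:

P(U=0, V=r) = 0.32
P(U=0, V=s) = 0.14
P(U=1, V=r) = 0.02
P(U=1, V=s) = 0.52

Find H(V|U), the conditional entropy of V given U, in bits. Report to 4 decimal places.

Marginals: p(U) = (0.4600, 0.5400), p(V) = (0.3400, 0.6600).
H(V|U) = Σ p(U) · H(V|U=·).
  U=0: p=0.4600, H(V|U=0) = 0.8865
  U=1: p=0.5400, H(V|U=1) = 0.2285
Weighted sum = 0.5312 bits.

0.5312 bits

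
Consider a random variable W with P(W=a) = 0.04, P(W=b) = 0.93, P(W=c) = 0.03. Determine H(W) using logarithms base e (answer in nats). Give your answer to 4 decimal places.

0.3014 nats

H(W) = −Σ p·ln p.
  −(0.04)·ln(0.04) = 0.12876
  −(0.93)·ln(0.93) = 0.06749
  −(0.03)·ln(0.03) = 0.10520
Sum: 0.12876 + 0.06749 + 0.10520 = 0.3014 nats.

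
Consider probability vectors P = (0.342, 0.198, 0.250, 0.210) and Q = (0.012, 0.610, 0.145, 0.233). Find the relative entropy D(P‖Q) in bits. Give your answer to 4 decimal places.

D(P‖Q) = Σ p·log₂(p/q).
  0.342·log₂(0.342/0.012) = 1.65285
  0.198·log₂(0.198/0.610) = -0.32142
  0.250·log₂(0.250/0.145) = 0.19647
  0.210·log₂(0.210/0.233) = -0.03149
D(P‖Q) = 1.4964 bits.

1.4964 bits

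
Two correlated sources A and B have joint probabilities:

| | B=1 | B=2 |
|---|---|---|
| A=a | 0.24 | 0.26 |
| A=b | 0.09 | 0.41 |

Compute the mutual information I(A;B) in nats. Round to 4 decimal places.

Marginals: p(A) = (0.5000, 0.5000), p(B) = (0.3300, 0.6700).
I(A;B) = H(A) + H(B) − H(A,B).
H(A) = 0.6931, H(B) = 0.6342, H(A,B) = 1.2750.
I(A;B) = 0.6931 + 0.6342 − 1.2750 = 0.0523 nats.

0.0523 nats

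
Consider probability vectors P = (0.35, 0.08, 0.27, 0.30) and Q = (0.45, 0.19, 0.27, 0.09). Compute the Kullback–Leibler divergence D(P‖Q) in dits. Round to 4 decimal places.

D(P‖Q) = Σ p·log₁₀(p/q).
  0.35·log₁₀(0.35/0.45) = -0.03820
  0.08·log₁₀(0.08/0.19) = -0.03005
  0.27·log₁₀(0.27/0.27) = 0.00000
  0.30·log₁₀(0.30/0.09) = 0.15686
D(P‖Q) = 0.0886 dits.

0.0886 dits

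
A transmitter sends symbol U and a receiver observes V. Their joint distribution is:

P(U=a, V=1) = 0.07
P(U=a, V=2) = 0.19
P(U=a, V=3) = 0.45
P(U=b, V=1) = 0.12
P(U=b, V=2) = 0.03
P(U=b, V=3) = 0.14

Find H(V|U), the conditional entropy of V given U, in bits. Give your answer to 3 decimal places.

Chain rule: H(V|U) = H(U,V) − H(U).
Marginals: p(U) = (0.7100, 0.2900), p(V) = (0.1900, 0.2200, 0.5900).
H(U,V) = 2.1581 bits; H(U) = 0.8687 bits.
H(V|U) = 2.1581 − 0.8687 = 1.289 bits.

1.289 bits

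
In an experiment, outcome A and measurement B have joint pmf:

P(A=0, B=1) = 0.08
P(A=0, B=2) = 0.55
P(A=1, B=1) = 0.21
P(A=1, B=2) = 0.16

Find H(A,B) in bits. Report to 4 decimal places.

H(A,B) = −Σ p(x,y)·log₂ p(x,y) over all 4 cells.
  cell (0,1): −0.08·log₂0.08 = 0.29151
  cell (0,2): −0.55·log₂0.55 = 0.47437
  cell (1,1): −0.21·log₂0.21 = 0.47282
  cell (1,2): −0.16·log₂0.16 = 0.42302
Sum = 1.6617 bits.

1.6617 bits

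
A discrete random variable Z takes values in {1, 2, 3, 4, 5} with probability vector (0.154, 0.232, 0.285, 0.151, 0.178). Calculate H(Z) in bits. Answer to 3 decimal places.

H(Z) = −Σ p·log₂ p.
  −(0.154)·log₂(0.154) = 0.4156
  −(0.232)·log₂(0.232) = 0.4890
  −(0.285)·log₂(0.285) = 0.5161
  −(0.151)·log₂(0.151) = 0.4118
  −(0.178)·log₂(0.178) = 0.4432
Sum: 0.4156 + 0.4890 + 0.5161 + 0.4118 + 0.4432 = 2.276 bits.

2.276 bits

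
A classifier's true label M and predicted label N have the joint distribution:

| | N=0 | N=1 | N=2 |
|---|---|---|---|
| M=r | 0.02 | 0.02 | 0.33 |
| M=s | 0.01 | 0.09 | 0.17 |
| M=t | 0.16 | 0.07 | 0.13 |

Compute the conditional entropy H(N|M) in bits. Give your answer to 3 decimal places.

Marginals: p(M) = (0.3700, 0.2700, 0.3600), p(N) = (0.1900, 0.1800, 0.6300).
H(N|M) = Σ p(M) · H(N|M=·).
  M=r: p=0.3700, H(N|M=r) = 0.6023
  M=s: p=0.2700, H(N|M=s) = 1.1247
  M=t: p=0.3600, H(N|M=t) = 1.5100
Weighted sum = 1.070 bits.

1.070 bits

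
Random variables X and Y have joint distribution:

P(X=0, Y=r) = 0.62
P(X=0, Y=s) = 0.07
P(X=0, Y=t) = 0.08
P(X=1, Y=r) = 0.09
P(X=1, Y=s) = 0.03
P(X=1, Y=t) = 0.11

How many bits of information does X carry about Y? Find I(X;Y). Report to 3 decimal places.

Marginals: p(X) = (0.7700, 0.2300), p(Y) = (0.7100, 0.1000, 0.1900).
I(X;Y) = Σ p(x,y)·log₂[p(x,y)/(p(x)p(y))].
  (0,r): 0.62·log₂(1.1341) = 0.1125
  (0,s): 0.07·log₂(0.9091) = -0.0096
  (0,t): 0.08·log₂(0.5468) = -0.0697
  (1,r): 0.09·log₂(0.5511) = -0.0774
  (1,s): 0.03·log₂(1.3043) = 0.0115
  (1,t): 0.11·log₂(2.5172) = 0.1465
Sum = 0.114 bits.

0.114 bits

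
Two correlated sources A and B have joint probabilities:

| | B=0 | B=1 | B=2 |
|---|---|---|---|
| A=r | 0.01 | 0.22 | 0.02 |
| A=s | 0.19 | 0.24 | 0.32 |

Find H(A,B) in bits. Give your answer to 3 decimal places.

H(A,B) = −Σ p(x,y)·log₂ p(x,y) over all 6 cells.
  cell (r,0): −0.01·log₂0.01 = 0.0664
  cell (r,1): −0.22·log₂0.22 = 0.4806
  cell (r,2): −0.02·log₂0.02 = 0.1129
  cell (s,0): −0.19·log₂0.19 = 0.4552
  cell (s,1): −0.24·log₂0.24 = 0.4941
  cell (s,2): −0.32·log₂0.32 = 0.5260
Sum = 2.135 bits.

2.135 bits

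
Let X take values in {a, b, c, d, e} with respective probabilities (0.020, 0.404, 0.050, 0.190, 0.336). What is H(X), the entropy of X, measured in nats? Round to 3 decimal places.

H(X) = −Σ p·ln p.
  −(0.020)·ln(0.020) = 0.0782
  −(0.404)·ln(0.404) = 0.3662
  −(0.050)·ln(0.050) = 0.1498
  −(0.190)·ln(0.190) = 0.3155
  −(0.336)·ln(0.336) = 0.3665
Sum: 0.0782 + 0.3662 + 0.1498 + 0.3155 + 0.3665 = 1.276 nats.

1.276 nats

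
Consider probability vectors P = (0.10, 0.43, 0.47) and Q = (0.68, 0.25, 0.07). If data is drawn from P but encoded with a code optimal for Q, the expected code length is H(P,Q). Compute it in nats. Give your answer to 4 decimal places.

1.8845 nats

H(P,Q) = −Σ p·ln q.
  −0.10·ln(0.68) = 0.03857
  −0.43·ln(0.25) = 0.59611
  −0.47·ln(0.07) = 1.24985
H(P,Q) = 1.8845 nats.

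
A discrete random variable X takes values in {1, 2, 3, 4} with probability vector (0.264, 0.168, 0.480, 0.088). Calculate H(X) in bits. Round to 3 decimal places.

1.756 bits

H(X) = −Σ p·log₂ p.
  −(0.264)·log₂(0.264) = 0.5072
  −(0.168)·log₂(0.168) = 0.4323
  −(0.480)·log₂(0.480) = 0.5083
  −(0.088)·log₂(0.088) = 0.3086
Sum: 0.5072 + 0.4323 + 0.5083 + 0.3086 = 1.756 bits.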